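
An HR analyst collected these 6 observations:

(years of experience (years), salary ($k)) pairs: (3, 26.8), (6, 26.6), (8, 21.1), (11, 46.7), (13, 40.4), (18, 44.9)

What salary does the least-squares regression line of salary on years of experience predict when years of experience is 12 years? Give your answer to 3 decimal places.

37.835

n = 6, Σx = 59, Σy = 206.5, Σxy = 2255.9, Σx² = 723
Sxx = Σx² − (Σx)²/n = 723 − 580.166667 = 142.833333
Sxy = Σxy − (Σx)(Σy)/n = 2255.9 − 2030.583333 = 225.316667
b = Sxy/Sxx = 225.316667/142.833333 = 1.577480
a = ȳ − b·x̄ = 34.416667 − 1.577480·9.833333 = 18.904784
ŷ(12) = a + b·12 = 18.904784 + 1.577480·12 = 37.834539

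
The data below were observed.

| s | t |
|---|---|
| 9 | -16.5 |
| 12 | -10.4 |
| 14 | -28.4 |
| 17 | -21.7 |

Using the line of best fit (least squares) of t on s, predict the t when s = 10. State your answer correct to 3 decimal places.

n = 4, Σx = 52, Σy = -77, Σxy = -1039.8, Σx² = 710
Sxx = Σx² − (Σx)²/n = 710 − 676 = 34
Sxy = Σxy − (Σx)(Σy)/n = -1039.8 − (-1001) = -38.8
b = Sxy/Sxx = -38.8/34 = -1.141176
a = ȳ − b·x̄ = -19.25 − (-1.141176)·13 = -4.414706
ŷ(10) = a + b·10 = -4.414706 + (-1.141176)·10 = -15.826471

-15.826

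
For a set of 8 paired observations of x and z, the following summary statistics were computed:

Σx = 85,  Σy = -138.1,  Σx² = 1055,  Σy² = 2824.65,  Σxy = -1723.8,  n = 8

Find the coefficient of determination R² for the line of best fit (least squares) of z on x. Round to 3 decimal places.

Sxx = Σx² − (Σx)²/n = 1055 − 903.125 = 151.875
Sxy = Σxy − (Σx)(Σy)/n = -1723.8 − (-1467.3125) = -256.4875
Syy = Σy² − (Σy)²/n = 2824.65 − 2383.95125 = 440.69875
R² = Sxy²/(Sxx·Syy) = (-256.4875)²/(151.875·440.69875) = 0.982889

0.983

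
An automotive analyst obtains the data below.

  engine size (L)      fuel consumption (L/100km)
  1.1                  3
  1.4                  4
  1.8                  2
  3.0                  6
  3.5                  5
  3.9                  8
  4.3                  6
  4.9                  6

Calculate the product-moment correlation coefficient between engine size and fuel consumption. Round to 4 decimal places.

n = 8, Σx = 23.9, Σy = 40, Σxy = 134.4, Σx² = 85.37, Σy² = 226
Sxx = Σx² − (Σx)²/n = 85.37 − 71.40125 = 13.96875
Sxy = Σxy − (Σx)(Σy)/n = 134.4 − 119.5 = 14.9
Syy = Σy² − (Σy)²/n = 226 − 200 = 26
r = Sxy/√(Sxx·Syy) = 14.9/√(363.1875) = 14.9/19.057479 = 0.781845

0.7818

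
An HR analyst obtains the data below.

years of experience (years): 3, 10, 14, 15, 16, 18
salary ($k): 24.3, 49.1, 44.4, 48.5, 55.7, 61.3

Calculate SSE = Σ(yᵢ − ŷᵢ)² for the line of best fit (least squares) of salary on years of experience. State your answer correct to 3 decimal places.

117.345

n = 6, Σx = 76, Σy = 283.3, Σxy = 3907.6, Σx² = 1110, Σy² = 14185.09
Sxx = Σx² − (Σx)²/n = 1110 − 962.666667 = 147.333333
Sxy = Σxy − (Σx)(Σy)/n = 3907.6 − 3588.466667 = 319.133333
Syy = Σy² − (Σy)²/n = 14185.09 − 13376.481667 = 808.608333
b = Sxy/Sxx = 319.133333/147.333333 = 2.166063
SSE = Syy − b·Sxy = 808.608333 − 2.166063·319.133333 = 117.345317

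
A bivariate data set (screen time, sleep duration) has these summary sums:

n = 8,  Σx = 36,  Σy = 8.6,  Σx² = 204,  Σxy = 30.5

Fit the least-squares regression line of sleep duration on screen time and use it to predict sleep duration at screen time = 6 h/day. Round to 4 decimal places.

0.7821

Sxx = Σx² − (Σx)²/n = 204 − 162 = 42
Sxy = Σxy − (Σx)(Σy)/n = 30.5 − 38.7 = -8.2
b = Sxy/Sxx = -8.2/42 = -0.195238
a = ȳ − b·x̄ = 1.075 − (-0.195238)·4.5 = 1.953571
ŷ(6) = a + b·6 = 1.953571 + (-0.195238)·6 = 0.782143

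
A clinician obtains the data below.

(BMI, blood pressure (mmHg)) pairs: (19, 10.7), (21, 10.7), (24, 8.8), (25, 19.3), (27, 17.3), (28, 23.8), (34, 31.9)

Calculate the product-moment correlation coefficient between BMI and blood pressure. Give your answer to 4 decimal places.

0.9103

n = 7, Σx = 178, Σy = 122.5, Σxy = 3339.8, Σx² = 4672, Σy² = 2562.25
Sxx = Σx² − (Σx)²/n = 4672 − 4526.285714 = 145.714286
Sxy = Σxy − (Σx)(Σy)/n = 3339.8 − 3115 = 224.8
Syy = Σy² − (Σy)²/n = 2562.25 − 2143.75 = 418.5
r = Sxy/√(Sxx·Syy) = 224.8/√(60981.428571) = 224.8/246.944181 = 0.910327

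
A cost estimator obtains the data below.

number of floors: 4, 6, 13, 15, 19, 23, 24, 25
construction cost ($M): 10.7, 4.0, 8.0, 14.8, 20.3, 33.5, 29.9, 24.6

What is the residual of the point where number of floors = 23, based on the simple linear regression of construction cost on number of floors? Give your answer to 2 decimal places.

n = 8, Σx = 129, Σy = 145.8, Σxy = 2881.6, Σx² = 2537
Sxx = Σx² − (Σx)²/n = 2537 − 2080.125 = 456.875
Sxy = Σxy − (Σx)(Σy)/n = 2881.6 − 2351.025 = 530.575
b = Sxy/Sxx = 530.575/456.875 = 1.161313
a = ȳ − b·x̄ = 18.225 − 1.161313·16.125 = -0.501176
ŷ(23) = -0.501176 + 1.161313·23 = 26.209029
residual = y − ŷ = 33.5 − 26.209029 = 7.290971

7.29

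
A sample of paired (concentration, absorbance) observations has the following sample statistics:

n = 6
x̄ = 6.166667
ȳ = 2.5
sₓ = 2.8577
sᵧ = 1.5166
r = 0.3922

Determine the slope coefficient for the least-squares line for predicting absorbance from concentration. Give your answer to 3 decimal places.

b = r · sᵧ/sₓ = 0.3922 · 1.5166/2.8577 = 0.208143

0.208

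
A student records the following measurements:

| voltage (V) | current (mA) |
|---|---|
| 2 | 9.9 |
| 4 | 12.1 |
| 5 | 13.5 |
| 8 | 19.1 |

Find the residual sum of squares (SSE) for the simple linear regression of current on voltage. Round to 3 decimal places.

n = 4, Σx = 19, Σy = 54.6, Σxy = 288.5, Σx² = 109, Σy² = 791.48
Sxx = Σx² − (Σx)²/n = 109 − 90.25 = 18.75
Sxy = Σxy − (Σx)(Σy)/n = 288.5 − 259.35 = 29.15
Syy = Σy² − (Σy)²/n = 791.48 − 745.29 = 46.19
b = Sxy/Sxx = 29.15/18.75 = 1.554667
SSE = Syy − b·Sxy = 46.19 − 1.554667·29.15 = 0.871467

0.871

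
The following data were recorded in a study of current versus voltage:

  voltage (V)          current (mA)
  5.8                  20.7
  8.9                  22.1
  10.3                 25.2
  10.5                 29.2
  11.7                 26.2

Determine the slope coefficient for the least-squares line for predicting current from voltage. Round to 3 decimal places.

n = 5, Σx = 47.2, Σy = 123.4, Σxy = 1189.45, Σx² = 466.08
Sxx = Σx² − (Σx)²/n = 466.08 − 445.568 = 20.512
Sxy = Σxy − (Σx)(Σy)/n = 1189.45 − 1164.896 = 24.554
b = Sxy/Sxx = 24.554/20.512 = 1.197055

1.197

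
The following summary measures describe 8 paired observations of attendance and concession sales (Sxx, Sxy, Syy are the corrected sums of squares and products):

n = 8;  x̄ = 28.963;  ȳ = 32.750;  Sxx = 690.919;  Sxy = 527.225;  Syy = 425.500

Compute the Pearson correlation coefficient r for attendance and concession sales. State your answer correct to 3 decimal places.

0.972

r = Sxy/√(Sxx·Syy) = 527.225/√(293986.0345) = 527.225/542.204790 = 0.972372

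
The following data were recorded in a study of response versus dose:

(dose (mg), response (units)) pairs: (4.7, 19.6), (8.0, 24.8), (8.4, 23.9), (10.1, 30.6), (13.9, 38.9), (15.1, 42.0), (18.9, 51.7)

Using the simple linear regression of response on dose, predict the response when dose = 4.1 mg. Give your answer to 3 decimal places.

16.163

n = 7, Σx = 79.1, Σy = 231.5, Σxy = 2952.38, Σx² = 1037.09
Sxx = Σx² − (Σx)²/n = 1037.09 − 893.83 = 143.26
Sxy = Σxy − (Σx)(Σy)/n = 2952.38 − 2615.95 = 336.43
b = Sxy/Sxx = 336.43/143.26 = 2.348388
a = ȳ − b·x̄ = 33.071429 − 2.348388·11.3 = 6.534649
ŷ(4.1) = a + b·4.1 = 6.534649 + 2.348388·4.1 = 16.163038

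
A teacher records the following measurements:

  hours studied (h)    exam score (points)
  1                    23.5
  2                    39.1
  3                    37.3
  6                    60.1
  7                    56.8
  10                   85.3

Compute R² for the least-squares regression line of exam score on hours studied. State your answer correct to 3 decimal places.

0.951

n = 6, Σx = 29, Σy = 302.1, Σxy = 1824.8, Σx² = 199, Σy² = 17586.69
Sxx = Σx² − (Σx)²/n = 199 − 140.166667 = 58.833333
Sxy = Σxy − (Σx)(Σy)/n = 1824.8 − 1460.15 = 364.65
Syy = Σy² − (Σy)²/n = 17586.69 − 15210.735 = 2375.955
R² = Sxy²/(Sxx·Syy) = (364.65)²/(58.833333·2375.955) = 0.951241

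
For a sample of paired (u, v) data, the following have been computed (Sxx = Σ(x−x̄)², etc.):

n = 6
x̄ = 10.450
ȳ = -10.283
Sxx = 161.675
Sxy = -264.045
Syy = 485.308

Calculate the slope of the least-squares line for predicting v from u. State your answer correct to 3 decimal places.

-1.633

b = Sxy/Sxx = -264.045/161.675 = -1.633184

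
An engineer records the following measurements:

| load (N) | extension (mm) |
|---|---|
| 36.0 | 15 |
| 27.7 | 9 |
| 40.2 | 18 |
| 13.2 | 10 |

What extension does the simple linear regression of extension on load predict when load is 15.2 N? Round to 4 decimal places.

n = 4, Σx = 117.1, Σy = 52, Σxy = 1644.9, Σx² = 3853.57
Sxx = Σx² − (Σx)²/n = 3853.57 − 3428.1025 = 425.4675
Sxy = Σxy − (Σx)(Σy)/n = 1644.9 − 1522.3 = 122.6
b = Sxy/Sxx = 122.6/425.4675 = 0.288154
a = ȳ − b·x̄ = 13 − 0.288154·29.275 = 4.564303
ŷ(15.2) = a + b·15.2 = 4.564303 + 0.288154·15.2 = 8.944238

8.9442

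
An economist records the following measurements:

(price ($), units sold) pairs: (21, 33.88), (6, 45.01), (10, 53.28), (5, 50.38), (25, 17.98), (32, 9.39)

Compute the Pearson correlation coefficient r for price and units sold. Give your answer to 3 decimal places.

-0.948

n = 6, Σx = 99, Σy = 209.92, Σxy = 2516.22, Σx² = 2251, Σy² = 8962.1098
Sxx = Σx² − (Σx)²/n = 2251 − 1633.5 = 617.5
Sxy = Σxy − (Σx)(Σy)/n = 2516.22 − 3463.68 = -947.46
Syy = Σy² − (Σy)²/n = 8962.1098 − 7344.401067 = 1617.708733
r = Sxy/√(Sxx·Syy) = -947.46/√(998935.142833) = -947.46/999.467430 = -0.947965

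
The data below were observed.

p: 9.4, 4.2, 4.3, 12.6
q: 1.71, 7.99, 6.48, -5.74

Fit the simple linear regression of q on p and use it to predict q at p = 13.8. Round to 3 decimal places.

-6.458

n = 4, Σx = 30.5, Σy = 10.44, Σxy = 5.172, Σx² = 283.25
Sxx = Σx² − (Σx)²/n = 283.25 − 232.5625 = 50.6875
Sxy = Σxy − (Σx)(Σy)/n = 5.172 − 79.605 = -74.433
b = Sxy/Sxx = -74.433/50.6875 = -1.468469
a = ȳ − b·x̄ = 2.61 − (-1.468469)·7.625 = 13.807073
ŷ(13.8) = a + b·13.8 = 13.807073 + (-1.468469)·13.8 = -6.457793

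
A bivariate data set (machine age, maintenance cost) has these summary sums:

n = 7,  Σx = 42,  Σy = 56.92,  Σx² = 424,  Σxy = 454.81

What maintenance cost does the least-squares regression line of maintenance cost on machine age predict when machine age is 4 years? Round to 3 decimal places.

6.814

Sxx = Σx² − (Σx)²/n = 424 − 252 = 172
Sxy = Σxy − (Σx)(Σy)/n = 454.81 − 341.52 = 113.29
b = Sxy/Sxx = 113.29/172 = 0.658663
a = ȳ − b·x̄ = 8.131429 − 0.658663·6 = 4.179452
ŷ(4) = a + b·4 = 4.179452 + 0.658663·4 = 6.814103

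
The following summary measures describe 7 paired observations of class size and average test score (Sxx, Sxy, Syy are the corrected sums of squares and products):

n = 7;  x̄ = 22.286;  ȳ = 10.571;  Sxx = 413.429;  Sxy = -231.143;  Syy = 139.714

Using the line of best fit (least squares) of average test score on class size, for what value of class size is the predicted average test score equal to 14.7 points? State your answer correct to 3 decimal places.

b = Sxy/Sxx = -231.143/413.429 = -0.559088
a = ȳ − b·x̄ = 10.571 − (-0.559088)·22.286 = 23.030825
Set a + b·x = 14.7: x = (14.7 − 23.030825) / (-0.559088) = 14.900752

14.901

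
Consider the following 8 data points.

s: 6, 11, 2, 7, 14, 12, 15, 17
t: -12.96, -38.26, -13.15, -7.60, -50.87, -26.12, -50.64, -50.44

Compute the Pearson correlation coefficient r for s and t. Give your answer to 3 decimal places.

n = 8, Σx = 84, Σy = -250.04, Σxy = -3220.82, Σx² = 1064, Σy² = 10241.0862
Sxx = Σx² − (Σx)²/n = 1064 − 882 = 182
Sxy = Σxy − (Σx)(Σy)/n = -3220.82 − (-2625.42) = -595.4
Syy = Σy² − (Σy)²/n = 10241.0862 − 7815.0002 = 2426.086
r = Sxy/√(Sxx·Syy) = -595.4/√(441547.652) = -595.4/664.490521 = -0.896025

-0.896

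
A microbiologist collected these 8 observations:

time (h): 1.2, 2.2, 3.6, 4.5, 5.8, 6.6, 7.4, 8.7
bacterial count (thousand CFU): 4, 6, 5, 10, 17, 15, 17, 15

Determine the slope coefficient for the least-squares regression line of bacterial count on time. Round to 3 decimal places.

n = 8, Σx = 40, Σy = 89, Σxy = 534.9, Σx² = 247.14
Sxx = Σx² − (Σx)²/n = 247.14 − 200 = 47.14
Sxy = Σxy − (Σx)(Σy)/n = 534.9 − 445 = 89.9
b = Sxy/Sxx = 89.9/47.14 = 1.907085

1.907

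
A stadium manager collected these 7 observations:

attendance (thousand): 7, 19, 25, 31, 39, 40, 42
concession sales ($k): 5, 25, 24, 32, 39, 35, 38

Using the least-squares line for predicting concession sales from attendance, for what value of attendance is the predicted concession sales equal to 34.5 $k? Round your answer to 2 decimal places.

36.04

n = 7, Σx = 203, Σy = 198, Σxy = 6619, Σx² = 6881
Sxx = Σx² − (Σx)²/n = 6881 − 5887 = 994
Sxy = Σxy − (Σx)(Σy)/n = 6619 − 5742 = 877
b = Sxy/Sxx = 877/994 = 0.882294
a = ȳ − b·x̄ = 28.285714 − 0.882294·29 = 2.699195
Set a + b·x = 34.5: x = (34.5 − 2.699195) / 0.882294 = 36.043330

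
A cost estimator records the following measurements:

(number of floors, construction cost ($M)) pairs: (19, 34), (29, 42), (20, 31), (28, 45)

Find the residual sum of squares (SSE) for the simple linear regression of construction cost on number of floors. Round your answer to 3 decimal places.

n = 4, Σx = 96, Σy = 152, Σxy = 3744, Σx² = 2386, Σy² = 5906
Sxx = Σx² − (Σx)²/n = 2386 − 2304 = 82
Sxy = Σxy − (Σx)(Σy)/n = 3744 − 3648 = 96
Syy = Σy² − (Σy)²/n = 5906 − 5776 = 130
b = Sxy/Sxx = 96/82 = 1.170732
SSE = Syy − b·Sxy = 130 − 1.170732·96 = 17.609756

17.610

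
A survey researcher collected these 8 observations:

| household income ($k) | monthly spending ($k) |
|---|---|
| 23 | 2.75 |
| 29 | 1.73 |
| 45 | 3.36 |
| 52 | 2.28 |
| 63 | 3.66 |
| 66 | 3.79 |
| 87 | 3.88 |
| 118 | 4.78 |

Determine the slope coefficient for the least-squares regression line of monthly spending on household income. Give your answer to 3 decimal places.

n = 8, Σx = 483, Σy = 26.23, Σxy = 1765.5, Σx² = 35917
Sxx = Σx² − (Σx)²/n = 35917 − 29161.125 = 6755.875
Sxy = Σxy − (Σx)(Σy)/n = 1765.5 − 1583.63625 = 181.86375
b = Sxy/Sxx = 181.86375/6755.875 = 0.026919

0.027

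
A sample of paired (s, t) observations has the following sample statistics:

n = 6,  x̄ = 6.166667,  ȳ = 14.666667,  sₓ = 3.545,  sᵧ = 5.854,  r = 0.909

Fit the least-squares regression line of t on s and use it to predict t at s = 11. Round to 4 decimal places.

b = r · sᵧ/sₓ = 0.909 · 5.854/3.545 = 1.501068
a = ȳ − b·x̄ = 14.666667 − 1.501068·6.166667 = 5.410081
ŷ(11) = a + b·11 = 5.410081 + 1.501068·11 = 21.921828

21.9218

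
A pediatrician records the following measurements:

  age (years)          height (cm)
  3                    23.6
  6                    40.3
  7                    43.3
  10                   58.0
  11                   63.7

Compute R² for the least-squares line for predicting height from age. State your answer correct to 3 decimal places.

n = 5, Σx = 37, Σy = 228.9, Σxy = 1896.4, Σx² = 315, Σy² = 11477.63
Sxx = Σx² − (Σx)²/n = 315 − 273.8 = 41.2
Sxy = Σxy − (Σx)(Σy)/n = 1896.4 − 1693.86 = 202.54
Syy = Σy² − (Σy)²/n = 11477.63 − 10479.042 = 998.588
R² = Sxy²/(Sxx·Syy) = (202.54)²/(41.2·998.588) = 0.997098

0.997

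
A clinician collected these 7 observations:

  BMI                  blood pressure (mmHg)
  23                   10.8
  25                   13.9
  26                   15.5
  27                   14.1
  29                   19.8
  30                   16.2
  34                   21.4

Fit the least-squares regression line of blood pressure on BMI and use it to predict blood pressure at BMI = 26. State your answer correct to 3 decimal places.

14.409

n = 7, Σx = 194, Σy = 111.7, Σxy = 3167.4, Σx² = 5456
Sxx = Σx² − (Σx)²/n = 5456 − 5376.571429 = 79.428571
Sxy = Σxy − (Σx)(Σy)/n = 3167.4 − 3095.685714 = 71.714286
b = Sxy/Sxx = 71.714286/79.428571 = 0.902878
a = ȳ − b·x̄ = 15.957143 − 0.902878·27.714286 = -9.065468
ŷ(26) = a + b·26 = -9.065468 + 0.902878·26 = 14.409353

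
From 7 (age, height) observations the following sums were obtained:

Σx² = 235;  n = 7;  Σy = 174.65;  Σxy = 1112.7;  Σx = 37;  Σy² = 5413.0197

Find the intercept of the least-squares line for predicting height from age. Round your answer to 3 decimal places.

Sxx = Σx² − (Σx)²/n = 235 − 195.571429 = 39.428571
Sxy = Σxy − (Σx)(Σy)/n = 1112.7 − 923.15 = 189.55
b = Sxy/Sxx = 189.55/39.428571 = 4.807428
a = ȳ − b·x̄ = 24.95 − 4.807428·5.285714 = -0.460688

-0.461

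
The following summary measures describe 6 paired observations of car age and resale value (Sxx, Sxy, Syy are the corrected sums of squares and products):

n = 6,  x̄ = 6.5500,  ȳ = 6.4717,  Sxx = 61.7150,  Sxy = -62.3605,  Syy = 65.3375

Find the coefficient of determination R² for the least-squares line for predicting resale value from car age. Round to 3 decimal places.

R² = Sxy²/(Sxx·Syy) = (-62.3605)²/(61.715·65.3375) = 0.964419

0.964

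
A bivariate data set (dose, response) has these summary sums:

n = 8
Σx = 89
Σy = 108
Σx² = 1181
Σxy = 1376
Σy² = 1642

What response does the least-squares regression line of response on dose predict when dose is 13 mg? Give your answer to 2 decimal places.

Sxx = Σx² − (Σx)²/n = 1181 − 990.125 = 190.875
Sxy = Σxy − (Σx)(Σy)/n = 1376 − 1201.5 = 174.5
b = Sxy/Sxx = 174.5/190.875 = 0.914211
a = ȳ − b·x̄ = 13.5 − 0.914211·11.125 = 3.329404
ŷ(13) = a + b·13 = 3.329404 + 0.914211·13 = 15.214145

15.21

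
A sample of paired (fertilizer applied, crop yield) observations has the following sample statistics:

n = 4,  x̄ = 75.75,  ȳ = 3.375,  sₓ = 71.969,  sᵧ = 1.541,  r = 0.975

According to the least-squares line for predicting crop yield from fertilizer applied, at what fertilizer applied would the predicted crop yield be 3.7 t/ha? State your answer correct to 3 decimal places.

b = r · sᵧ/sₓ = 0.975 · 1.541/71.969 = 0.020877
a = ȳ − b·x̄ = 3.375 − 0.020877·75.75 = 1.793590
Set a + b·x = 3.7: x = (3.7 − 1.793590) / 0.020877 = 91.317597

91.318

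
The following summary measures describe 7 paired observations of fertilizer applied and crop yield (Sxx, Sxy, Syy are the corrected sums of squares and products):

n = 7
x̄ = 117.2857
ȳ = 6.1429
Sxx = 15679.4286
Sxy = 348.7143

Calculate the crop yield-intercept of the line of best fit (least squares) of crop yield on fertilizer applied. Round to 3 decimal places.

3.534

b = Sxy/Sxx = 348.7143/15679.4286 = 0.022240
a = ȳ − b·x̄ = 6.1429 − 0.022240·117.2857 = 3.534438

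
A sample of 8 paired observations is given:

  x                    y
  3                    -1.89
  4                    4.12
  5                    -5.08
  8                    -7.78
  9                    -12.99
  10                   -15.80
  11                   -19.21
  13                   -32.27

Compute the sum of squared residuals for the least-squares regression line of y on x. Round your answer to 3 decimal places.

n = 8, Σx = 63, Σy = -90.9, Σxy = -982.56, Σx² = 585, Σy² = 1935.6384
Sxx = Σx² − (Σx)²/n = 585 − 496.125 = 88.875
Sxy = Σxy − (Σx)(Σy)/n = -982.56 − (-715.8375) = -266.7225
Syy = Σy² − (Σy)²/n = 1935.6384 − 1032.85125 = 902.78715
b = Sxy/Sxx = -266.7225/88.875 = -3.001097
SSE = Syy − b·Sxy = 902.78715 − (-3.001097)·(-266.7225) = 102.327043

102.327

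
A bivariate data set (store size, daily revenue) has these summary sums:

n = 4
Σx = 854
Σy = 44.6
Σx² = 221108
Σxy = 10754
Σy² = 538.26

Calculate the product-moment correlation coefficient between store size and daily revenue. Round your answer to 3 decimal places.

Sxx = Σx² − (Σx)²/n = 221108 − 182329 = 38779
Sxy = Σxy − (Σx)(Σy)/n = 10754 − 9522.1 = 1231.9
Syy = Σy² − (Σy)²/n = 538.26 − 497.29 = 40.97
r = Sxy/√(Sxx·Syy) = 1231.9/√(1588775.63) = 1231.9/1260.466434 = 0.977337

0.977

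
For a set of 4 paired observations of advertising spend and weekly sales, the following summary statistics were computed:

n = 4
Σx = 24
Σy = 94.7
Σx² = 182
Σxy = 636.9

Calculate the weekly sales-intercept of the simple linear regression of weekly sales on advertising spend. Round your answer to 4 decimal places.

12.8276

Sxx = Σx² − (Σx)²/n = 182 − 144 = 38
Sxy = Σxy − (Σx)(Σy)/n = 636.9 − 568.2 = 68.7
b = Sxy/Sxx = 68.7/38 = 1.807895
a = ȳ − b·x̄ = 23.675 − 1.807895·6 = 12.827632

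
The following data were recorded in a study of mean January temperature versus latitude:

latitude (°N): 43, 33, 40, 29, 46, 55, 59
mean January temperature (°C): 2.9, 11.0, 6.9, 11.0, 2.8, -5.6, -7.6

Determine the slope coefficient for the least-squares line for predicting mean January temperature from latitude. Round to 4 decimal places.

n = 7, Σx = 305, Σy = 21.4, Σxy = 455.1, Σx² = 14001
Sxx = Σx² − (Σx)²/n = 14001 − 13289.285714 = 711.714286
Sxy = Σxy − (Σx)(Σy)/n = 455.1 − 932.428571 = -477.328571
b = Sxy/Sxx = -477.328571/711.714286 = -0.670674

-0.6707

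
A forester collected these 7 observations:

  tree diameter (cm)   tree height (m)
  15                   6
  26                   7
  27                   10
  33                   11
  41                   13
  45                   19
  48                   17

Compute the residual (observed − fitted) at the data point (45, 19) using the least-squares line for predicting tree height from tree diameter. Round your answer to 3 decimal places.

2.753

n = 7, Σx = 235, Σy = 83, Σxy = 3109, Σx² = 8729
Sxx = Σx² − (Σx)²/n = 8729 − 7889.285714 = 839.714286
Sxy = Σxy − (Σx)(Σy)/n = 3109 − 2786.428571 = 322.571429
b = Sxy/Sxx = 322.571429/839.714286 = 0.384144
a = ȳ − b·x̄ = 11.857143 − 0.384144·33.571429 = -1.039129
ŷ(45) = -1.039129 + 0.384144·45 = 16.247363
residual = y − ŷ = 19 − 16.247363 = 2.752637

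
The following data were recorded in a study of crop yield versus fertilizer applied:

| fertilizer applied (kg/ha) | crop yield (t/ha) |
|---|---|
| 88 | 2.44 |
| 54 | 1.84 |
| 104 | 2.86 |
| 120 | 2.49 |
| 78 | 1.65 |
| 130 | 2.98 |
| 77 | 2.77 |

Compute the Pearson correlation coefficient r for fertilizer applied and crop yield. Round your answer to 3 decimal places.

n = 7, Σx = 651, Σy = 17.03, Σxy = 1639.71, Σx² = 64789, Σy² = 42.9947
Sxx = Σx² − (Σx)²/n = 64789 − 60543 = 4246
Sxy = Σxy − (Σx)(Σy)/n = 1639.71 − 1583.79 = 55.92
Syy = Σy² − (Σy)²/n = 42.9947 − 41.431557 = 1.563143
r = Sxy/√(Sxx·Syy) = 55.92/√(6637.104571) = 55.92/81.468427 = 0.686401

0.686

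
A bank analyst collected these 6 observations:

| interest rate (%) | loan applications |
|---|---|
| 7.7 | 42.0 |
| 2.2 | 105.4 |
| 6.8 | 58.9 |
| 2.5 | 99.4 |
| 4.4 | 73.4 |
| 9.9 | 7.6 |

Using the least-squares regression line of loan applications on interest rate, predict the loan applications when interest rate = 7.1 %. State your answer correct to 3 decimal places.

46.470

n = 6, Σx = 33.5, Σy = 386.7, Σxy = 1602.5, Σx² = 233.99
Sxx = Σx² − (Σx)²/n = 233.99 − 187.041667 = 46.948333
Sxy = Σxy − (Σx)(Σy)/n = 1602.5 − 2159.075 = -556.575
b = Sxy/Sxx = -556.575/46.948333 = -11.855053
a = ȳ − b·x̄ = 64.45 − (-11.855053)·5.583333 = 130.640715
ŷ(7.1) = a + b·7.1 = 130.640715 + (-11.855053)·7.1 = 46.469836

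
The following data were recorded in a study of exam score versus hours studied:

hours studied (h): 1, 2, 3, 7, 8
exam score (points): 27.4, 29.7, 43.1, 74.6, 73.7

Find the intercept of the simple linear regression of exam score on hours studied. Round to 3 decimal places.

18.936

n = 5, Σx = 21, Σy = 248.5, Σxy = 1327.9, Σx² = 127
Sxx = Σx² − (Σx)²/n = 127 − 88.2 = 38.8
Sxy = Σxy − (Σx)(Σy)/n = 1327.9 − 1043.7 = 284.2
b = Sxy/Sxx = 284.2/38.8 = 7.324742
a = ȳ − b·x̄ = 49.7 − 7.324742·4.2 = 18.936082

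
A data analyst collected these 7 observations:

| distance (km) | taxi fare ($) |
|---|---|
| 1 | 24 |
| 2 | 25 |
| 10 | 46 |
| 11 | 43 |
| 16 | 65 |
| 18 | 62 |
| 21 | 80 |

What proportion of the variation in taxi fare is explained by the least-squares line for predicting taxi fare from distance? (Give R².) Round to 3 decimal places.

n = 7, Σx = 79, Σy = 345, Σxy = 4843, Σx² = 1247, Σy² = 19635
Sxx = Σx² − (Σx)²/n = 1247 − 891.571429 = 355.428571
Sxy = Σxy − (Σx)(Σy)/n = 4843 − 3893.571429 = 949.428571
Syy = Σy² − (Σy)²/n = 19635 − 17003.571429 = 2631.428571
R² = Sxy²/(Sxx·Syy) = (949.428571)²/(355.428571·2631.428571) = 0.963786

0.964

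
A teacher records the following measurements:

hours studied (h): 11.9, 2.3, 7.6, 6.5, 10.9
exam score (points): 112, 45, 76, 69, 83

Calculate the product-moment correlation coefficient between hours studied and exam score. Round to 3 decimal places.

n = 5, Σx = 39.2, Σy = 385, Σxy = 3367.1, Σx² = 365.72, Σy² = 31995
Sxx = Σx² − (Σx)²/n = 365.72 − 307.328 = 58.392
Sxy = Σxy − (Σx)(Σy)/n = 3367.1 − 3018.4 = 348.7
Syy = Σy² − (Σy)²/n = 31995 − 29645 = 2350
r = Sxy/√(Sxx·Syy) = 348.7/√(137221.2) = 348.7/370.433800 = 0.941329

0.941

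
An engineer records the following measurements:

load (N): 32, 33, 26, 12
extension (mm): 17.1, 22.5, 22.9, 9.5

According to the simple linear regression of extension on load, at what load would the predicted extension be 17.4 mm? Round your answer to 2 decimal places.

24.59

n = 4, Σx = 103, Σy = 72, Σxy = 1999.1, Σx² = 2933
Sxx = Σx² − (Σx)²/n = 2933 − 2652.25 = 280.75
Sxy = Σxy − (Σx)(Σy)/n = 1999.1 − 1854 = 145.1
b = Sxy/Sxx = 145.1/280.75 = 0.516830
a = ȳ − b·x̄ = 18 − 0.516830·25.75 = 4.691630
Set a + b·x = 17.4: x = (17.4 − 4.691630) / 0.516830 = 24.589076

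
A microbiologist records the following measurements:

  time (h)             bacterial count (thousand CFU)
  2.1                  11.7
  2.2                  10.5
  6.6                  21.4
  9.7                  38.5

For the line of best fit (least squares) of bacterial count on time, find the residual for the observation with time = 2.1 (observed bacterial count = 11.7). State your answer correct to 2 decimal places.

1.60

n = 4, Σx = 20.6, Σy = 82.1, Σxy = 562.36, Σx² = 146.9
Sxx = Σx² − (Σx)²/n = 146.9 − 106.09 = 40.81
Sxy = Σxy − (Σx)(Σy)/n = 562.36 − 422.815 = 139.545
b = Sxy/Sxx = 139.545/40.81 = 3.419383
a = ȳ − b·x̄ = 20.525 − 3.419383·5.15 = 2.915180
ŷ(2.1) = 2.915180 + 3.419383·2.1 = 10.095883
residual = y − ŷ = 11.7 − 10.095883 = 1.604117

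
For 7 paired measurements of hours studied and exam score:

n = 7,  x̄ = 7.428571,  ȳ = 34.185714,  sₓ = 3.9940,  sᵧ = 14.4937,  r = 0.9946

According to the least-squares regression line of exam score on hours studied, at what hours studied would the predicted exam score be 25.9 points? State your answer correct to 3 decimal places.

b = r · sᵧ/sₓ = 0.9946 · 14.4937/3.994 = 3.609272
a = ȳ − b·x̄ = 34.185714 − 3.609272·7.428571 = 7.373978
Set a + b·x = 25.9: x = (25.9 − 7.373978) / 3.609272 = 5.132897

5.133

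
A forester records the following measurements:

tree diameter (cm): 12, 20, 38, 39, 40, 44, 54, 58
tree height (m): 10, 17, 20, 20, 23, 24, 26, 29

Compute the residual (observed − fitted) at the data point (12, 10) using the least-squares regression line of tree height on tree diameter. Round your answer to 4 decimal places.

n = 8, Σx = 305, Σy = 169, Σxy = 7062, Σx² = 13325
Sxx = Σx² − (Σx)²/n = 13325 − 11628.125 = 1696.875
Sxy = Σxy − (Σx)(Σy)/n = 7062 − 6443.125 = 618.875
b = Sxy/Sxx = 618.875/1696.875 = 0.364715
a = ȳ − b·x̄ = 21.125 − 0.364715·38.125 = 7.220258
ŷ(12) = 7.220258 + 0.364715·12 = 11.596832
residual = y − ŷ = 10 − 11.596832 = -1.596832

-1.5968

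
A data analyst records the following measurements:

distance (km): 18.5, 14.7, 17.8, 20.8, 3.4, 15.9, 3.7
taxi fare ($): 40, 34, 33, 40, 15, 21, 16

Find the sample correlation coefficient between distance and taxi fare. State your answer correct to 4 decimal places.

0.8818

n = 7, Σx = 94.8, Σy = 199, Σxy = 3103.3, Σx² = 1585.88, Σy² = 6367
Sxx = Σx² − (Σx)²/n = 1585.88 − 1283.862857 = 302.017143
Sxy = Σxy − (Σx)(Σy)/n = 3103.3 − 2695.028571 = 408.271429
Syy = Σy² − (Σy)²/n = 6367 − 5657.285714 = 709.714286
r = Sxy/√(Sxx·Syy) = 408.271429/√(214345.880816) = 408.271429/462.975033 = 0.881843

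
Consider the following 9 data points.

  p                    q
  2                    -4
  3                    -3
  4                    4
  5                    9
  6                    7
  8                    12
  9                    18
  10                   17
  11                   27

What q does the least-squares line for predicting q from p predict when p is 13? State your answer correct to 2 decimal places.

29.63

n = 9, Σx = 58, Σy = 87, Σxy = 811, Σx² = 456
Sxx = Σx² − (Σx)²/n = 456 − 373.777778 = 82.222222
Sxy = Σxy − (Σx)(Σy)/n = 811 − 560.666667 = 250.333333
b = Sxy/Sxx = 250.333333/82.222222 = 3.044595
a = ȳ − b·x̄ = 9.666667 − 3.044595·6.444444 = -9.954054
ŷ(13) = a + b·13 = -9.954054 + 3.044595·13 = 29.625676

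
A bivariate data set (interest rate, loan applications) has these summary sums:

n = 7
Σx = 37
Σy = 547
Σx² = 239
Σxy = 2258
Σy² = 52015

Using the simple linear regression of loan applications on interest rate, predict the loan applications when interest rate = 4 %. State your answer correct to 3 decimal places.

Sxx = Σx² − (Σx)²/n = 239 − 195.571429 = 43.428571
Sxy = Σxy − (Σx)(Σy)/n = 2258 − 2891.285714 = -633.285714
b = Sxy/Sxx = -633.285714/43.428571 = -14.582237
a = ȳ − b·x̄ = 78.142857 − (-14.582237)·5.285714 = 155.220395
ŷ(4) = a + b·4 = 155.220395 + (-14.582237)·4 = 96.891447

96.891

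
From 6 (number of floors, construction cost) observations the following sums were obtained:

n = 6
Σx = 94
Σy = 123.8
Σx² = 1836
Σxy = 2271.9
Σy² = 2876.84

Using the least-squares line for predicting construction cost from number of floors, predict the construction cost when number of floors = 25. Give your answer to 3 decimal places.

29.171

Sxx = Σx² − (Σx)²/n = 1836 − 1472.666667 = 363.333333
Sxy = Σxy − (Σx)(Σy)/n = 2271.9 − 1939.533333 = 332.366667
b = Sxy/Sxx = 332.366667/363.333333 = 0.914771
a = ȳ − b·x̄ = 20.633333 − 0.914771·15.666667 = 6.301927
ŷ(25) = a + b·25 = 6.301927 + 0.914771·25 = 29.171193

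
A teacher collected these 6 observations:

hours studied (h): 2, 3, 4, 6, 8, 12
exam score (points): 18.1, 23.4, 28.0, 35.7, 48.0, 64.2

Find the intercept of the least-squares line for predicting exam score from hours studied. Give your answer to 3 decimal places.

9.214

n = 6, Σx = 35, Σy = 217.4, Σxy = 1587, Σx² = 273
Sxx = Σx² − (Σx)²/n = 273 − 204.166667 = 68.833333
Sxy = Σxy − (Σx)(Σy)/n = 1587 − 1268.166667 = 318.833333
b = Sxy/Sxx = 318.833333/68.833333 = 4.631961
a = ȳ − b·x̄ = 36.233333 − 4.631961·5.833333 = 9.213559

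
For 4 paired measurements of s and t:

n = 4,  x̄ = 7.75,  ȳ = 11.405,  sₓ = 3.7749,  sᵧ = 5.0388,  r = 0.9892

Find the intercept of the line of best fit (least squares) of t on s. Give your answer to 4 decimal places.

1.1719

b = r · sᵧ/sₓ = 0.9892 · 5.0388/3.7749 = 1.320401
a = ȳ − b·x̄ = 11.405 − 1.320401·7.75 = 1.171894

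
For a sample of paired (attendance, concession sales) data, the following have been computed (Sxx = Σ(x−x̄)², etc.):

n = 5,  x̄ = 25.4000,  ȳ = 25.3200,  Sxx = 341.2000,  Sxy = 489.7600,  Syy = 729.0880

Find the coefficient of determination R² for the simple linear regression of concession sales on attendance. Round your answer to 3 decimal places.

R² = Sxy²/(Sxx·Syy) = (489.76)²/(341.2·729.088) = 0.964223

0.964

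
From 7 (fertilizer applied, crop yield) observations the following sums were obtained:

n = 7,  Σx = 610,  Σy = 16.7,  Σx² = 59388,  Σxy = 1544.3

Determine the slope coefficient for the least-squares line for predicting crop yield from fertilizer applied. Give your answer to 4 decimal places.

Sxx = Σx² − (Σx)²/n = 59388 − 53157.142857 = 6230.857143
Sxy = Σxy − (Σx)(Σy)/n = 1544.3 − 1455.285714 = 89.014286
b = Sxy/Sxx = 89.014286/6230.857143 = 0.014286

0.0143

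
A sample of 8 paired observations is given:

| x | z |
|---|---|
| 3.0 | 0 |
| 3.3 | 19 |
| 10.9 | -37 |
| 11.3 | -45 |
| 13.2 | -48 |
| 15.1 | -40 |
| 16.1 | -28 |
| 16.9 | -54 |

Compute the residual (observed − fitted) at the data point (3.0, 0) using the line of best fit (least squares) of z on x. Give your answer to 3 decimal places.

n = 8, Σx = 89.8, Σy = -233, Σxy = -3450.1, Σx² = 1213.46
Sxx = Σx² − (Σx)²/n = 1213.46 − 1008.005 = 205.455
Sxy = Σxy − (Σx)(Σy)/n = -3450.1 − (-2615.425) = -834.675
b = Sxy/Sxx = -834.675/205.455 = -4.062568
a = ȳ − b·x̄ = -29.125 − (-4.062568)·11.225 = 16.477331
ŷ(3.0) = 16.477331 + (-4.062568)·3 = 4.289625
residual = y − ŷ = 0 − 4.289625 = -4.289625

-4.290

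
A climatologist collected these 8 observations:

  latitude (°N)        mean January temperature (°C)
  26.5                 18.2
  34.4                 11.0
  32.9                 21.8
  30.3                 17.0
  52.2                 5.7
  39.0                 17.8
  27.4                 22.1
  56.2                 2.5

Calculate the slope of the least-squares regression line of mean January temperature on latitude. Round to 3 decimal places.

n = 8, Σx = 298.9, Σy = 116.1, Σxy = 3830.8, Σx² = 12041.15
Sxx = Σx² − (Σx)²/n = 12041.15 − 11167.65125 = 873.49875
Sxy = Σxy − (Σx)(Σy)/n = 3830.8 − 4337.78625 = -506.98625
b = Sxy/Sxx = -506.98625/873.49875 = -0.580409

-0.580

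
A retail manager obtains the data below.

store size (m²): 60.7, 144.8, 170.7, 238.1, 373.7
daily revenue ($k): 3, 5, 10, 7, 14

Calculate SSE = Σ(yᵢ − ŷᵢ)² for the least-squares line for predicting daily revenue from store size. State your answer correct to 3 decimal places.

n = 5, Σx = 988, Σy = 39, Σxy = 9511.6, Σx² = 250133.32, Σy² = 379
Sxx = Σx² − (Σx)²/n = 250133.32 − 195228.8 = 54904.52
Sxy = Σxy − (Σx)(Σy)/n = 9511.6 − 7706.4 = 1805.2
Syy = Σy² − (Σy)²/n = 379 − 304.2 = 74.8
b = Sxy/Sxx = 1805.2/54904.52 = 0.032879
SSE = Syy − b·Sxy = 74.8 − 0.032879·1805.2 = 15.447017

15.447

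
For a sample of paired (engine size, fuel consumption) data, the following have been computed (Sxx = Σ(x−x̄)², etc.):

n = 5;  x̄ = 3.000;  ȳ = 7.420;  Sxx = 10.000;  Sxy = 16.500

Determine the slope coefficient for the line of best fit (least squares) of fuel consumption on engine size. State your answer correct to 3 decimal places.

1.650

b = Sxy/Sxx = 16.5/10 = 1.65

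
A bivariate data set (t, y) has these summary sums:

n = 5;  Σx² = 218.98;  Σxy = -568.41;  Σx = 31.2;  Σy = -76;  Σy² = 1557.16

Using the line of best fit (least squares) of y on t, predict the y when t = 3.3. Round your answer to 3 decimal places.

Sxx = Σx² − (Σx)²/n = 218.98 − 194.688 = 24.292
Sxy = Σxy − (Σx)(Σy)/n = -568.41 − (-474.24) = -94.17
b = Sxy/Sxx = -94.17/24.292 = -3.876585
a = ȳ − b·x̄ = -15.2 − (-3.876585)·6.24 = 8.989890
ŷ(3.3) = a + b·3.3 = 8.989890 + (-3.876585)·3.3 = -3.802840

-3.803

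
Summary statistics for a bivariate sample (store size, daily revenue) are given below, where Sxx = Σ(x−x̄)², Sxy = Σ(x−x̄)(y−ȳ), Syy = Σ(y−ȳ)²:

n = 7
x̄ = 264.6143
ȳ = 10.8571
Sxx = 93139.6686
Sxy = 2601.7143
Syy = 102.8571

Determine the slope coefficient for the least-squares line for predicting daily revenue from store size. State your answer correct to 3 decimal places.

0.028

b = Sxy/Sxx = 2601.7143/93139.6686 = 0.027933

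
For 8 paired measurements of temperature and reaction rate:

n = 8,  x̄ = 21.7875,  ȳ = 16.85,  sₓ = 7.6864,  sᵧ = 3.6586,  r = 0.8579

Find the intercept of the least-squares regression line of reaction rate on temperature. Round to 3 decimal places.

b = r · sᵧ/sₓ = 0.8579 · 3.6586/7.6864 = 0.408346
a = ȳ − b·x̄ = 16.85 − 0.408346·21.7875 = 7.953155

7.953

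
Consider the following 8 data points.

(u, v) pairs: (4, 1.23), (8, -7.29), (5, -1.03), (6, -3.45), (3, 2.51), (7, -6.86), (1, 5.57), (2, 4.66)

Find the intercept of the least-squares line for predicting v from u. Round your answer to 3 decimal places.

n = 8, Σx = 36, Σy = -4.66, Σxy = -104.85, Σx² = 204
Sxx = Σx² − (Σx)²/n = 204 − 162 = 42
Sxy = Σxy − (Σx)(Σy)/n = -104.85 − (-20.97) = -83.88
b = Sxy/Sxx = -83.88/42 = -1.997143
a = ȳ − b·x̄ = -0.5825 − (-1.997143)·4.5 = 8.404643

8.405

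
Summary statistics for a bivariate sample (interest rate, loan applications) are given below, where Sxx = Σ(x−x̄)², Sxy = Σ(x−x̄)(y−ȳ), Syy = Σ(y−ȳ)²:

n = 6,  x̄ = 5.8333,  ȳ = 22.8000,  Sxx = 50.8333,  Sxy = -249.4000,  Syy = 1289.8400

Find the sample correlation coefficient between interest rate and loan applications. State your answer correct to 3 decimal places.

-0.974

r = Sxy/√(Sxx·Syy) = -249.4/√(65566.823672) = -249.4/256.060195 = -0.973990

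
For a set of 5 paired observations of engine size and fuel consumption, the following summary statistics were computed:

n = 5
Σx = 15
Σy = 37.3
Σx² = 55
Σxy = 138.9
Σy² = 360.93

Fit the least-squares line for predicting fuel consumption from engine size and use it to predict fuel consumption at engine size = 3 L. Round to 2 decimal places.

Sxx = Σx² − (Σx)²/n = 55 − 45 = 10
Sxy = Σxy − (Σx)(Σy)/n = 138.9 − 111.9 = 27
b = Sxy/Sxx = 27/10 = 2.7
a = ȳ − b·x̄ = 7.46 − 2.7·3 = -0.64
ŷ(3) = a + b·3 = -0.64 + 2.7·3 = 7.46

7.46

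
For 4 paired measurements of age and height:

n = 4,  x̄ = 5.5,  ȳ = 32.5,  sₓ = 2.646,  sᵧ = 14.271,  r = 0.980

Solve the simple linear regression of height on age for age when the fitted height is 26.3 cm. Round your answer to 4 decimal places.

b = r · sᵧ/sₓ = 0.98 · 14.271/2.646 = 5.285556
a = ȳ − b·x̄ = 32.5 − 5.285556·5.5 = 3.429444
Set a + b·x = 26.3: x = (26.3 − 3.429444) / 5.285556 = 4.326992

4.3270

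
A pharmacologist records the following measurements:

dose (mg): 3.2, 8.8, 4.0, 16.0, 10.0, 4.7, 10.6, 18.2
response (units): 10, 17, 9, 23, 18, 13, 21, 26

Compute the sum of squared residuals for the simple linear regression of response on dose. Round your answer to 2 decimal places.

n = 8, Σx = 75.5, Σy = 137, Σxy = 1522.5, Σx² = 925.37, Σy² = 2609
Sxx = Σx² − (Σx)²/n = 925.37 − 712.53125 = 212.83875
Sxy = Σxy − (Σx)(Σy)/n = 1522.5 − 1292.9375 = 229.5625
Syy = Σy² − (Σy)²/n = 2609 − 2346.125 = 262.875
b = Sxy/Sxx = 229.5625/212.83875 = 1.078575
SSE = Syy − b·Sxy = 262.875 − 1.078575·229.5625 = 15.274686

15.27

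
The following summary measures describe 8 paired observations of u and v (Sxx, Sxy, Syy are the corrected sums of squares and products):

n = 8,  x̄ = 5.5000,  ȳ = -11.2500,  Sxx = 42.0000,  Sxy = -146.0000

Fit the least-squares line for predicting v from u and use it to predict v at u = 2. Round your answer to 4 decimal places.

0.9167

b = Sxy/Sxx = -146/42 = -3.476190
a = ȳ − b·x̄ = -11.25 − (-3.476190)·5.5 = 7.869048
ŷ(2) = a + b·2 = 7.869048 + (-3.476190)·2 = 0.916667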